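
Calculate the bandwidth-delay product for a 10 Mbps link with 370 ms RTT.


BDP = bandwidth * RTT
= 10 Mbps * 370 ms
= 10 * 1e6 * 370 / 1000 bits
= 3700000 bits
= 462500 bytes
= 451.6602 KB
BDP = 3700000 bits (462500 bytes)


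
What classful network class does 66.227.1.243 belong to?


First octet: 66
Binary: 01000010
0xxxxxxx -> Class A (1-126)
Class A, default mask 255.0.0.0 (/8)


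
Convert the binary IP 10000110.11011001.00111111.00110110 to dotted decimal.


10000110 = 134
11011001 = 217
00111111 = 63
00110110 = 54
IP: 134.217.63.54


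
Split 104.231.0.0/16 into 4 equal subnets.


New prefix = 16 + 2 = 18
Each subnet has 16384 addresses
  104.231.0.0/18
  104.231.64.0/18
  104.231.128.0/18
  104.231.192.0/18
Subnets: 104.231.0.0/18, 104.231.64.0/18, 104.231.128.0/18, 104.231.192.0/18


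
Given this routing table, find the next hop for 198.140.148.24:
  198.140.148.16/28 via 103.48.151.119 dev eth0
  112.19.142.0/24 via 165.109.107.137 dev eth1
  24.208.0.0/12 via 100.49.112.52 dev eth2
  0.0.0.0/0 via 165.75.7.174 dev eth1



Longest prefix match for 198.140.148.24:
  /28 198.140.148.16: MATCH
  /24 112.19.142.0: no
  /12 24.208.0.0: no
  /0 0.0.0.0: MATCH
Selected: next-hop 103.48.151.119 via eth0 (matched /28)


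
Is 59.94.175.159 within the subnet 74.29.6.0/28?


Subnet network: 74.29.6.0
Test IP AND mask: 59.94.175.144
No, 59.94.175.159 is not in 74.29.6.0/28


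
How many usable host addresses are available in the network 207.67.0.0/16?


Host bits = 32 - 16 = 16
Total addresses = 2^16 = 65536
Usable = total - 2 (network and broadcast)
Usable hosts: 65534


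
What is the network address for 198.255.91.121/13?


IP:   11000110.11111111.01011011.01111001
Mask: 11111111.11111000.00000000.00000000
AND operation:
Net:  11000110.11111000.00000000.00000000
Network: 198.248.0.0/13


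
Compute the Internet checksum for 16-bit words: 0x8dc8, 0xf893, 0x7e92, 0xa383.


Sum all words (with carry folding):
+ 0x8dc8 = 0x8dc8
+ 0xf893 = 0x865c
+ 0x7e92 = 0x04ef
+ 0xa383 = 0xa872
One's complement: ~0xa872
Checksum = 0x578d


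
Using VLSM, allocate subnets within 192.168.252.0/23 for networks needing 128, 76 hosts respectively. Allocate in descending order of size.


128 hosts -> /24 (254 usable): 192.168.252.0/24
76 hosts -> /25 (126 usable): 192.168.253.0/25
Allocation: 192.168.252.0/24 (128 hosts, 254 usable); 192.168.253.0/25 (76 hosts, 126 usable)


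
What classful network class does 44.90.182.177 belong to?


First octet: 44
Binary: 00101100
0xxxxxxx -> Class A (1-126)
Class A, default mask 255.0.0.0 (/8)


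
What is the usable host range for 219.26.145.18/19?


Network: 219.26.128.0
Broadcast: 219.26.159.255
First usable = network + 1
Last usable = broadcast - 1
Range: 219.26.128.1 to 219.26.159.254


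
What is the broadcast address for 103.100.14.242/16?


Network: 103.100.0.0/16
Host bits = 16
Set all host bits to 1:
Broadcast: 103.100.255.255


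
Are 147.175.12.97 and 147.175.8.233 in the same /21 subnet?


Mask: 255.255.248.0
147.175.12.97 AND mask = 147.175.8.0
147.175.8.233 AND mask = 147.175.8.0
Yes, same subnet (147.175.8.0)


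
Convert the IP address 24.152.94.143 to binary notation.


24 = 00011000
152 = 10011000
94 = 01011110
143 = 10001111
Binary: 00011000.10011000.01011110.10001111


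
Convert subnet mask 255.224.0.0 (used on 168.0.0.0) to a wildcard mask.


Subnet mask: 255.224.0.0
Wildcard = 255.255.255.255 - subnet mask
255 - 255 = 0
255 - 224 = 31
255 - 0 = 255
255 - 0 = 255
Wildcard: 0.31.255.255


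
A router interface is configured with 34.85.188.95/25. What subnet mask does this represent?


/25 means 25 network bits, 7 host bits
Binary: 11111111111111111111111110000000
Mask: 255.255.255.128


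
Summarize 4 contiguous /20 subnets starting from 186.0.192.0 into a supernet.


Original prefix: /20
Number of subnets: 4 = 2^2
New prefix = 20 - 2 = 18
Supernet: 186.0.192.0/18


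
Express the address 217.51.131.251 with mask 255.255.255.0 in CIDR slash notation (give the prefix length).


Binary: 11111111.11111111.11111111.00000000
Count leading 1s
Prefix: /24


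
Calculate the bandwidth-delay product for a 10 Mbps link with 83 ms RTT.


BDP = bandwidth * RTT
= 10 Mbps * 83 ms
= 10 * 1e6 * 83 / 1000 bits
= 830000 bits
= 103750 bytes
= 101.3184 KB
BDP = 830000 bits (103750 bytes)


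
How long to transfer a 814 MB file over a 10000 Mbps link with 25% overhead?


Effective throughput = 10000 * (1 - 25/100) = 7500 Mbps
File size in Mb = 814 * 8 = 6512 Mb
Time = 6512 / 7500
Time = 0.8683 seconds


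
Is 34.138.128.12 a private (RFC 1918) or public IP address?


RFC 1918 private ranges:
  10.0.0.0/8 (10.0.0.0 - 10.255.255.255)
  172.16.0.0/12 (172.16.0.0 - 172.31.255.255)
  192.168.0.0/16 (192.168.0.0 - 192.168.255.255)
Public (not in any RFC 1918 range)


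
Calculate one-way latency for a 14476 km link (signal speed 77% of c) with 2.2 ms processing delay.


Speed = 0.77 * 3e5 km/s = 231000 km/s
Propagation delay = 14476 / 231000 = 0.0627 s = 62.6667 ms
Processing delay = 2.2 ms
Total one-way latency = 64.8667 ms


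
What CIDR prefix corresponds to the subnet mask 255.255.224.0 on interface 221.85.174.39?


Binary: 11111111.11111111.11100000.00000000
Count leading 1s
Prefix: /19


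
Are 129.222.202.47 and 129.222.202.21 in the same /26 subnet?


Mask: 255.255.255.192
129.222.202.47 AND mask = 129.222.202.0
129.222.202.21 AND mask = 129.222.202.0
Yes, same subnet (129.222.202.0)


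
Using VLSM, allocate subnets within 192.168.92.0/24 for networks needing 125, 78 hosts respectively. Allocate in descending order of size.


125 hosts -> /25 (126 usable): 192.168.92.0/25
78 hosts -> /25 (126 usable): 192.168.92.128/25
Allocation: 192.168.92.0/25 (125 hosts, 126 usable); 192.168.92.128/25 (78 hosts, 126 usable)


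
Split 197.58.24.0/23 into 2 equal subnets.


New prefix = 23 + 1 = 24
Each subnet has 256 addresses
  197.58.24.0/24
  197.58.25.0/24
Subnets: 197.58.24.0/24, 197.58.25.0/24


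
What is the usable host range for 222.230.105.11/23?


Network: 222.230.104.0
Broadcast: 222.230.105.255
First usable = network + 1
Last usable = broadcast - 1
Range: 222.230.104.1 to 222.230.105.254


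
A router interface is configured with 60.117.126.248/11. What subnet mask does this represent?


/11 means 11 network bits, 21 host bits
Binary: 11111111111000000000000000000000
Mask: 255.224.0.0


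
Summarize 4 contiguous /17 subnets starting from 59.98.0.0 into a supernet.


Original prefix: /17
Number of subnets: 4 = 2^2
New prefix = 17 - 2 = 15
Supernet: 59.98.0.0/15


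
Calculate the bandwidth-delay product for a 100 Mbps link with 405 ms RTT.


BDP = bandwidth * RTT
= 100 Mbps * 405 ms
= 100 * 1e6 * 405 / 1000 bits
= 40500000 bits
= 5062500 bytes
= 4943.8477 KB
BDP = 40500000 bits (5062500 bytes)


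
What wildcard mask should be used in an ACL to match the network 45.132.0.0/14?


Subnet mask: 255.252.0.0
Wildcard = 255.255.255.255 - subnet mask
255 - 255 = 0
255 - 252 = 3
255 - 0 = 255
255 - 0 = 255
Wildcard: 0.3.255.255


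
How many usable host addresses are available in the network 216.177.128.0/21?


Host bits = 32 - 21 = 11
Total addresses = 2^11 = 2048
Usable = total - 2 (network and broadcast)
Usable hosts: 2046


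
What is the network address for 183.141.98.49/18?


IP:   10110111.10001101.01100010.00110001
Mask: 11111111.11111111.11000000.00000000
AND operation:
Net:  10110111.10001101.01000000.00000000
Network: 183.141.64.0/18


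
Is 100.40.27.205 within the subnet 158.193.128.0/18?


Subnet network: 158.193.128.0
Test IP AND mask: 100.40.0.0
No, 100.40.27.205 is not in 158.193.128.0/18


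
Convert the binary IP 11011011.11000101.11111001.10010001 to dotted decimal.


11011011 = 219
11000101 = 197
11111001 = 249
10010001 = 145
IP: 219.197.249.145


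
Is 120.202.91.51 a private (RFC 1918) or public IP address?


RFC 1918 private ranges:
  10.0.0.0/8 (10.0.0.0 - 10.255.255.255)
  172.16.0.0/12 (172.16.0.0 - 172.31.255.255)
  192.168.0.0/16 (192.168.0.0 - 192.168.255.255)
Public (not in any RFC 1918 range)


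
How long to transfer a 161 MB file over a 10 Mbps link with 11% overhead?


Effective throughput = 10 * (1 - 11/100) = 8.9 Mbps
File size in Mb = 161 * 8 = 1288 Mb
Time = 1288 / 8.9
Time = 144.7191 seconds


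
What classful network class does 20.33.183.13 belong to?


First octet: 20
Binary: 00010100
0xxxxxxx -> Class A (1-126)
Class A, default mask 255.0.0.0 (/8)


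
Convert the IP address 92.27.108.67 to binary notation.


92 = 01011100
27 = 00011011
108 = 01101100
67 = 01000011
Binary: 01011100.00011011.01101100.01000011


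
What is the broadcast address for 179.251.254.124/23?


Network: 179.251.254.0/23
Host bits = 9
Set all host bits to 1:
Broadcast: 179.251.255.255


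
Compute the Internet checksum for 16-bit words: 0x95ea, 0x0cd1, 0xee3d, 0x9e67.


Sum all words (with carry folding):
+ 0x95ea = 0x95ea
+ 0x0cd1 = 0xa2bb
+ 0xee3d = 0x90f9
+ 0x9e67 = 0x2f61
One's complement: ~0x2f61
Checksum = 0xd09e


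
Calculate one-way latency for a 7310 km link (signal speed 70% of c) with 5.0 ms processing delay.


Speed = 0.7 * 3e5 km/s = 210000 km/s
Propagation delay = 7310 / 210000 = 0.0348 s = 34.8095 ms
Processing delay = 5.0 ms
Total one-way latency = 39.8095 ms


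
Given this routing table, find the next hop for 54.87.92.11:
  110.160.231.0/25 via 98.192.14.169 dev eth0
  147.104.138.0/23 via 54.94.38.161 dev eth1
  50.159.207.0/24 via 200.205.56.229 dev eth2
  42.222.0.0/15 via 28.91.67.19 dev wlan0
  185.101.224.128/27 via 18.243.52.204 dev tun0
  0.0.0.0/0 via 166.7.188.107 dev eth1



Longest prefix match for 54.87.92.11:
  /25 110.160.231.0: no
  /23 147.104.138.0: no
  /24 50.159.207.0: no
  /15 42.222.0.0: no
  /27 185.101.224.128: no
  /0 0.0.0.0: MATCH
Selected: next-hop 166.7.188.107 via eth1 (matched /0)


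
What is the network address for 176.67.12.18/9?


IP:   10110000.01000011.00001100.00010010
Mask: 11111111.10000000.00000000.00000000
AND operation:
Net:  10110000.00000000.00000000.00000000
Network: 176.0.0.0/9


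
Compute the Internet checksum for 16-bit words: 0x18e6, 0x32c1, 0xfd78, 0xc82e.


Sum all words (with carry folding):
+ 0x18e6 = 0x18e6
+ 0x32c1 = 0x4ba7
+ 0xfd78 = 0x4920
+ 0xc82e = 0x114f
One's complement: ~0x114f
Checksum = 0xeeb0


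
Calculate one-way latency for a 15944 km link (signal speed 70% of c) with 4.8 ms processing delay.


Speed = 0.7 * 3e5 km/s = 210000 km/s
Propagation delay = 15944 / 210000 = 0.0759 s = 75.9238 ms
Processing delay = 4.8 ms
Total one-way latency = 80.7238 ms


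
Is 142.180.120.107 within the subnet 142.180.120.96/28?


Subnet network: 142.180.120.96
Test IP AND mask: 142.180.120.96
Yes, 142.180.120.107 is in 142.180.120.96/28


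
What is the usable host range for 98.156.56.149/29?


Network: 98.156.56.144
Broadcast: 98.156.56.151
First usable = network + 1
Last usable = broadcast - 1
Range: 98.156.56.145 to 98.156.56.150


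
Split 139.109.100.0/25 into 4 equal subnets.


New prefix = 25 + 2 = 27
Each subnet has 32 addresses
  139.109.100.0/27
  139.109.100.32/27
  139.109.100.64/27
  139.109.100.96/27
Subnets: 139.109.100.0/27, 139.109.100.32/27, 139.109.100.64/27, 139.109.100.96/27


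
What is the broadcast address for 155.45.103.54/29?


Network: 155.45.103.48/29
Host bits = 3
Set all host bits to 1:
Broadcast: 155.45.103.55


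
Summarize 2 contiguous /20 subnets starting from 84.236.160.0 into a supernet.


Original prefix: /20
Number of subnets: 2 = 2^1
New prefix = 20 - 1 = 19
Supernet: 84.236.160.0/19


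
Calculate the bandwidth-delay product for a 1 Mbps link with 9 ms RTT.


BDP = bandwidth * RTT
= 1 Mbps * 9 ms
= 1 * 1e6 * 9 / 1000 bits
= 9000 bits
= 1125 bytes
= 1.0986 KB
BDP = 9000 bits (1125 bytes)


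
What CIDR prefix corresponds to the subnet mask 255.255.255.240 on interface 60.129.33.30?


Binary: 11111111.11111111.11111111.11110000
Count leading 1s
Prefix: /28


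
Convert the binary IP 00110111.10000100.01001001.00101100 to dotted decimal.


00110111 = 55
10000100 = 132
01001001 = 73
00101100 = 44
IP: 55.132.73.44


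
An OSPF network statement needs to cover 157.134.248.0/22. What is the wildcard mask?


Subnet mask: 255.255.252.0
Wildcard = 255.255.255.255 - subnet mask
255 - 255 = 0
255 - 255 = 0
255 - 252 = 3
255 - 0 = 255
Wildcard: 0.0.3.255


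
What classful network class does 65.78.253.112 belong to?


First octet: 65
Binary: 01000001
0xxxxxxx -> Class A (1-126)
Class A, default mask 255.0.0.0 (/8)


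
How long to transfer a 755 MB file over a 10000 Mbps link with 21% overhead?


Effective throughput = 10000 * (1 - 21/100) = 7900 Mbps
File size in Mb = 755 * 8 = 6040 Mb
Time = 6040 / 7900
Time = 0.7646 seconds


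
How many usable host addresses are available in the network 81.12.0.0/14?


Host bits = 32 - 14 = 18
Total addresses = 2^18 = 262144
Usable = total - 2 (network and broadcast)
Usable hosts: 262142


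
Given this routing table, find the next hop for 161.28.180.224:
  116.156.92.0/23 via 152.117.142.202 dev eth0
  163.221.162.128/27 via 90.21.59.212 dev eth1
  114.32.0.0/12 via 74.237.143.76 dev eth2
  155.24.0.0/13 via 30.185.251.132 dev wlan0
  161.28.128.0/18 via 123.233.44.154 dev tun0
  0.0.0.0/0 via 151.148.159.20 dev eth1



Longest prefix match for 161.28.180.224:
  /23 116.156.92.0: no
  /27 163.221.162.128: no
  /12 114.32.0.0: no
  /13 155.24.0.0: no
  /18 161.28.128.0: MATCH
  /0 0.0.0.0: MATCH
Selected: next-hop 123.233.44.154 via tun0 (matched /18)


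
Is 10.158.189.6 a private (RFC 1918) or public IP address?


RFC 1918 private ranges:
  10.0.0.0/8 (10.0.0.0 - 10.255.255.255)
  172.16.0.0/12 (172.16.0.0 - 172.31.255.255)
  192.168.0.0/16 (192.168.0.0 - 192.168.255.255)
Private (in 10.0.0.0/8)


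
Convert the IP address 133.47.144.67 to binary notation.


133 = 10000101
47 = 00101111
144 = 10010000
67 = 01000011
Binary: 10000101.00101111.10010000.01000011


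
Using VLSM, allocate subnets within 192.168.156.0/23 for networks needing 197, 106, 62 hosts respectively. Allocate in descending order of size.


197 hosts -> /24 (254 usable): 192.168.156.0/24
106 hosts -> /25 (126 usable): 192.168.157.0/25
62 hosts -> /26 (62 usable): 192.168.157.128/26
Allocation: 192.168.156.0/24 (197 hosts, 254 usable); 192.168.157.0/25 (106 hosts, 126 usable); 192.168.157.128/26 (62 hosts, 62 usable)


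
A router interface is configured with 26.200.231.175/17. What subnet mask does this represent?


/17 means 17 network bits, 15 host bits
Binary: 11111111111111111000000000000000
Mask: 255.255.128.0


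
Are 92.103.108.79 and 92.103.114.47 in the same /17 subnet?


Mask: 255.255.128.0
92.103.108.79 AND mask = 92.103.0.0
92.103.114.47 AND mask = 92.103.0.0
Yes, same subnet (92.103.0.0)


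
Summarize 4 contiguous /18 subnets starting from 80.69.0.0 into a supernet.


Original prefix: /18
Number of subnets: 4 = 2^2
New prefix = 18 - 2 = 16
Supernet: 80.69.0.0/16


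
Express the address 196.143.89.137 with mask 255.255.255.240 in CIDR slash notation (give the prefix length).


Binary: 11111111.11111111.11111111.11110000
Count leading 1s
Prefix: /28


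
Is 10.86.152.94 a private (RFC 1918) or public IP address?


RFC 1918 private ranges:
  10.0.0.0/8 (10.0.0.0 - 10.255.255.255)
  172.16.0.0/12 (172.16.0.0 - 172.31.255.255)
  192.168.0.0/16 (192.168.0.0 - 192.168.255.255)
Private (in 10.0.0.0/8)


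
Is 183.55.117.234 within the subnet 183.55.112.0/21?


Subnet network: 183.55.112.0
Test IP AND mask: 183.55.112.0
Yes, 183.55.117.234 is in 183.55.112.0/21


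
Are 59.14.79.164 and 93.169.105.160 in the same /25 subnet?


Mask: 255.255.255.128
59.14.79.164 AND mask = 59.14.79.128
93.169.105.160 AND mask = 93.169.105.128
No, different subnets (59.14.79.128 vs 93.169.105.128)


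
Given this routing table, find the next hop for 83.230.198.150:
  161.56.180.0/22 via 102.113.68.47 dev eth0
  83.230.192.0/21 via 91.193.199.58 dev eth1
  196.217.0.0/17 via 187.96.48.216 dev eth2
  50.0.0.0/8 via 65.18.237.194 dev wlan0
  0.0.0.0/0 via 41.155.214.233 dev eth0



Longest prefix match for 83.230.198.150:
  /22 161.56.180.0: no
  /21 83.230.192.0: MATCH
  /17 196.217.0.0: no
  /8 50.0.0.0: no
  /0 0.0.0.0: MATCH
Selected: next-hop 91.193.199.58 via eth1 (matched /21)


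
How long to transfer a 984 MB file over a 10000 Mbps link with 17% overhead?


Effective throughput = 10000 * (1 - 17/100) = 8300 Mbps
File size in Mb = 984 * 8 = 7872 Mb
Time = 7872 / 8300
Time = 0.9484 seconds


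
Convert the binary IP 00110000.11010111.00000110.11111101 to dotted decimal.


00110000 = 48
11010111 = 215
00000110 = 6
11111101 = 253
IP: 48.215.6.253


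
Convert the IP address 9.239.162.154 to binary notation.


9 = 00001001
239 = 11101111
162 = 10100010
154 = 10011010
Binary: 00001001.11101111.10100010.10011010


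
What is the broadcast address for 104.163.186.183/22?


Network: 104.163.184.0/22
Host bits = 10
Set all host bits to 1:
Broadcast: 104.163.187.255


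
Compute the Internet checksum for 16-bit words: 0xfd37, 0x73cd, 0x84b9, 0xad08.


Sum all words (with carry folding):
+ 0xfd37 = 0xfd37
+ 0x73cd = 0x7105
+ 0x84b9 = 0xf5be
+ 0xad08 = 0xa2c7
One's complement: ~0xa2c7
Checksum = 0x5d38


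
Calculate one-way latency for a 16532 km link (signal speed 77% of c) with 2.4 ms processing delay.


Speed = 0.77 * 3e5 km/s = 231000 km/s
Propagation delay = 16532 / 231000 = 0.0716 s = 71.5671 ms
Processing delay = 2.4 ms
Total one-way latency = 73.9671 ms


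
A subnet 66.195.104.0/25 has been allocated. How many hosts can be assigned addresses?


Host bits = 32 - 25 = 7
Total addresses = 2^7 = 128
Usable = total - 2 (network and broadcast)
Usable hosts: 126


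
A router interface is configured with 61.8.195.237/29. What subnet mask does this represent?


/29 means 29 network bits, 3 host bits
Binary: 11111111111111111111111111111000
Mask: 255.255.255.248


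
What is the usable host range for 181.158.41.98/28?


Network: 181.158.41.96
Broadcast: 181.158.41.111
First usable = network + 1
Last usable = broadcast - 1
Range: 181.158.41.97 to 181.158.41.110


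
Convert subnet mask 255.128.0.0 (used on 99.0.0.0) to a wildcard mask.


Subnet mask: 255.128.0.0
Wildcard = 255.255.255.255 - subnet mask
255 - 255 = 0
255 - 128 = 127
255 - 0 = 255
255 - 0 = 255
Wildcard: 0.127.255.255


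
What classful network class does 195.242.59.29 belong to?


First octet: 195
Binary: 11000011
110xxxxx -> Class C (192-223)
Class C, default mask 255.255.255.0 (/24)


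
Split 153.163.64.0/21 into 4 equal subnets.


New prefix = 21 + 2 = 23
Each subnet has 512 addresses
  153.163.64.0/23
  153.163.66.0/23
  153.163.68.0/23
  153.163.70.0/23
Subnets: 153.163.64.0/23, 153.163.66.0/23, 153.163.68.0/23, 153.163.70.0/23


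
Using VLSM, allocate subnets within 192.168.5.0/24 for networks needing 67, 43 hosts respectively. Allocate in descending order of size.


67 hosts -> /25 (126 usable): 192.168.5.0/25
43 hosts -> /26 (62 usable): 192.168.5.128/26
Allocation: 192.168.5.0/25 (67 hosts, 126 usable); 192.168.5.128/26 (43 hosts, 62 usable)


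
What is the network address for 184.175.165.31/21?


IP:   10111000.10101111.10100101.00011111
Mask: 11111111.11111111.11111000.00000000
AND operation:
Net:  10111000.10101111.10100000.00000000
Network: 184.175.160.0/21


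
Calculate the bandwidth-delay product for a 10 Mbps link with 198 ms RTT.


BDP = bandwidth * RTT
= 10 Mbps * 198 ms
= 10 * 1e6 * 198 / 1000 bits
= 1980000 bits
= 247500 bytes
= 241.6992 KB
BDP = 1980000 bits (247500 bytes)


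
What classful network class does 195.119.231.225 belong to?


First octet: 195
Binary: 11000011
110xxxxx -> Class C (192-223)
Class C, default mask 255.255.255.0 (/24)


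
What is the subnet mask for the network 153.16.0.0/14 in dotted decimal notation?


/14 means 14 network bits, 18 host bits
Binary: 11111111111111000000000000000000
Mask: 255.252.0.0


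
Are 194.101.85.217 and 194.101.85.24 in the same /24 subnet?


Mask: 255.255.255.0
194.101.85.217 AND mask = 194.101.85.0
194.101.85.24 AND mask = 194.101.85.0
Yes, same subnet (194.101.85.0)


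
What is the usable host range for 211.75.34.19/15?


Network: 211.74.0.0
Broadcast: 211.75.255.255
First usable = network + 1
Last usable = broadcast - 1
Range: 211.74.0.1 to 211.75.255.254


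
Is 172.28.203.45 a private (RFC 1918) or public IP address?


RFC 1918 private ranges:
  10.0.0.0/8 (10.0.0.0 - 10.255.255.255)
  172.16.0.0/12 (172.16.0.0 - 172.31.255.255)
  192.168.0.0/16 (192.168.0.0 - 192.168.255.255)
Private (in 172.16.0.0/12)


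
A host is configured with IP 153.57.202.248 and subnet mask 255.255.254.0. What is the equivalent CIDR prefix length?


Binary: 11111111.11111111.11111110.00000000
Count leading 1s
Prefix: /23


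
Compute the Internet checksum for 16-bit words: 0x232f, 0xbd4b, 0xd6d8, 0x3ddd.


Sum all words (with carry folding):
+ 0x232f = 0x232f
+ 0xbd4b = 0xe07a
+ 0xd6d8 = 0xb753
+ 0x3ddd = 0xf530
One's complement: ~0xf530
Checksum = 0x0acf


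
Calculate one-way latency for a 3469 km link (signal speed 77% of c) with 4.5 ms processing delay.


Speed = 0.77 * 3e5 km/s = 231000 km/s
Propagation delay = 3469 / 231000 = 0.015 s = 15.0173 ms
Processing delay = 4.5 ms
Total one-way latency = 19.5173 ms


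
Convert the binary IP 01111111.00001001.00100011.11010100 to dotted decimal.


01111111 = 127
00001001 = 9
00100011 = 35
11010100 = 212
IP: 127.9.35.212


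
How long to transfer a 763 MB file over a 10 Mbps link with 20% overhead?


Effective throughput = 10 * (1 - 20/100) = 8 Mbps
File size in Mb = 763 * 8 = 6104 Mb
Time = 6104 / 8
Time = 763 seconds


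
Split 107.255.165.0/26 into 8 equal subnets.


New prefix = 26 + 3 = 29
Each subnet has 8 addresses
  107.255.165.0/29
  107.255.165.8/29
  107.255.165.16/29
  107.255.165.24/29
  107.255.165.32/29
  107.255.165.40/29
  107.255.165.48/29
  107.255.165.56/29
Subnets: 107.255.165.0/29, 107.255.165.8/29, 107.255.165.16/29, 107.255.165.24/29, 107.255.165.32/29, 107.255.165.40/29, 107.255.165.48/29, 107.255.165.56/29


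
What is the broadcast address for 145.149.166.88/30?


Network: 145.149.166.88/30
Host bits = 2
Set all host bits to 1:
Broadcast: 145.149.166.91


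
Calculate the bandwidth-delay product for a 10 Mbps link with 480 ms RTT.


BDP = bandwidth * RTT
= 10 Mbps * 480 ms
= 10 * 1e6 * 480 / 1000 bits
= 4800000 bits
= 600000 bytes
= 585.9375 KB
BDP = 4800000 bits (600000 bytes)


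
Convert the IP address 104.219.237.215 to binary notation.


104 = 01101000
219 = 11011011
237 = 11101101
215 = 11010111
Binary: 01101000.11011011.11101101.11010111


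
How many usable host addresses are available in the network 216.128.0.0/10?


Host bits = 32 - 10 = 22
Total addresses = 2^22 = 4194304
Usable = total - 2 (network and broadcast)
Usable hosts: 4194302


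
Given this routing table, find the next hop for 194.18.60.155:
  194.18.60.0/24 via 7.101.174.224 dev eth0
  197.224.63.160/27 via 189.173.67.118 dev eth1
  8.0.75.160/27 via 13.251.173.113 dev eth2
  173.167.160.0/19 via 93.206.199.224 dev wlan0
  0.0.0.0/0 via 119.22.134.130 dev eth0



Longest prefix match for 194.18.60.155:
  /24 194.18.60.0: MATCH
  /27 197.224.63.160: no
  /27 8.0.75.160: no
  /19 173.167.160.0: no
  /0 0.0.0.0: MATCH
Selected: next-hop 7.101.174.224 via eth0 (matched /24)


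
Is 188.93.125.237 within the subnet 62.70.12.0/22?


Subnet network: 62.70.12.0
Test IP AND mask: 188.93.124.0
No, 188.93.125.237 is not in 62.70.12.0/22


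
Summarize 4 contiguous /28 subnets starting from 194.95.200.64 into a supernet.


Original prefix: /28
Number of subnets: 4 = 2^2
New prefix = 28 - 2 = 26
Supernet: 194.95.200.64/26


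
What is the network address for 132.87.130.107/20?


IP:   10000100.01010111.10000010.01101011
Mask: 11111111.11111111.11110000.00000000
AND operation:
Net:  10000100.01010111.10000000.00000000
Network: 132.87.128.0/20


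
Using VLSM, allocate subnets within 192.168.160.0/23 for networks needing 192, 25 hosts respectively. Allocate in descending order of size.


192 hosts -> /24 (254 usable): 192.168.160.0/24
25 hosts -> /27 (30 usable): 192.168.161.0/27
Allocation: 192.168.160.0/24 (192 hosts, 254 usable); 192.168.161.0/27 (25 hosts, 30 usable)


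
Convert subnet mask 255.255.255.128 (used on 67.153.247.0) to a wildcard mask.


Subnet mask: 255.255.255.128
Wildcard = 255.255.255.255 - subnet mask
255 - 255 = 0
255 - 255 = 0
255 - 255 = 0
255 - 128 = 127
Wildcard: 0.0.0.127


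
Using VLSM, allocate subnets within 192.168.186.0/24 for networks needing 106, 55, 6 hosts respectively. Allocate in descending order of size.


106 hosts -> /25 (126 usable): 192.168.186.0/25
55 hosts -> /26 (62 usable): 192.168.186.128/26
6 hosts -> /29 (6 usable): 192.168.186.192/29
Allocation: 192.168.186.0/25 (106 hosts, 126 usable); 192.168.186.128/26 (55 hosts, 62 usable); 192.168.186.192/29 (6 hosts, 6 usable)


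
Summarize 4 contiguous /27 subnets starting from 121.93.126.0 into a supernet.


Original prefix: /27
Number of subnets: 4 = 2^2
New prefix = 27 - 2 = 25
Supernet: 121.93.126.0/25


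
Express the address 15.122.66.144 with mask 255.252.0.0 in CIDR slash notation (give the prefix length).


Binary: 11111111.11111100.00000000.00000000
Count leading 1s
Prefix: /14


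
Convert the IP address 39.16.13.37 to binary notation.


39 = 00100111
16 = 00010000
13 = 00001101
37 = 00100101
Binary: 00100111.00010000.00001101.00100101


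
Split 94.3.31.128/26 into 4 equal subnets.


New prefix = 26 + 2 = 28
Each subnet has 16 addresses
  94.3.31.128/28
  94.3.31.144/28
  94.3.31.160/28
  94.3.31.176/28
Subnets: 94.3.31.128/28, 94.3.31.144/28, 94.3.31.160/28, 94.3.31.176/28


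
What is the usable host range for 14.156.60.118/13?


Network: 14.152.0.0
Broadcast: 14.159.255.255
First usable = network + 1
Last usable = broadcast - 1
Range: 14.152.0.1 to 14.159.255.254


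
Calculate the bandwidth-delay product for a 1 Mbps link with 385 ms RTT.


BDP = bandwidth * RTT
= 1 Mbps * 385 ms
= 1 * 1e6 * 385 / 1000 bits
= 385000 bits
= 48125 bytes
= 46.9971 KB
BDP = 385000 bits (48125 bytes)


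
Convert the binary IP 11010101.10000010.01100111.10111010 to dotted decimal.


11010101 = 213
10000010 = 130
01100111 = 103
10111010 = 186
IP: 213.130.103.186


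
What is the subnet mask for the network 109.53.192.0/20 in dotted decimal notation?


/20 means 20 network bits, 12 host bits
Binary: 11111111111111111111000000000000
Mask: 255.255.240.0


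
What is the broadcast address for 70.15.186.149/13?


Network: 70.8.0.0/13
Host bits = 19
Set all host bits to 1:
Broadcast: 70.15.255.255


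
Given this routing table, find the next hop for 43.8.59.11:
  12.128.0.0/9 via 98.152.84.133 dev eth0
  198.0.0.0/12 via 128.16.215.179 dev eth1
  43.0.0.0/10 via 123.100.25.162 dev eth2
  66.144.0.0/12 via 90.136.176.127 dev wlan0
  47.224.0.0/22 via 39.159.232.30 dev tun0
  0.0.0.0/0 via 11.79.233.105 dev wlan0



Longest prefix match for 43.8.59.11:
  /9 12.128.0.0: no
  /12 198.0.0.0: no
  /10 43.0.0.0: MATCH
  /12 66.144.0.0: no
  /22 47.224.0.0: no
  /0 0.0.0.0: MATCH
Selected: next-hop 123.100.25.162 via eth2 (matched /10)


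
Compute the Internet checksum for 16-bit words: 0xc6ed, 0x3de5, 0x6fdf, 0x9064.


Sum all words (with carry folding):
+ 0xc6ed = 0xc6ed
+ 0x3de5 = 0x04d3
+ 0x6fdf = 0x74b2
+ 0x9064 = 0x0517
One's complement: ~0x0517
Checksum = 0xfae8


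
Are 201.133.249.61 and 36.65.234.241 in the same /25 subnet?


Mask: 255.255.255.128
201.133.249.61 AND mask = 201.133.249.0
36.65.234.241 AND mask = 36.65.234.128
No, different subnets (201.133.249.0 vs 36.65.234.128)


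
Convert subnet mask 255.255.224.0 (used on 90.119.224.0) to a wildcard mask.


Subnet mask: 255.255.224.0
Wildcard = 255.255.255.255 - subnet mask
255 - 255 = 0
255 - 255 = 0
255 - 224 = 31
255 - 0 = 255
Wildcard: 0.0.31.255


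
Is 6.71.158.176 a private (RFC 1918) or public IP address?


RFC 1918 private ranges:
  10.0.0.0/8 (10.0.0.0 - 10.255.255.255)
  172.16.0.0/12 (172.16.0.0 - 172.31.255.255)
  192.168.0.0/16 (192.168.0.0 - 192.168.255.255)
Public (not in any RFC 1918 range)


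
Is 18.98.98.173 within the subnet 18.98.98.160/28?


Subnet network: 18.98.98.160
Test IP AND mask: 18.98.98.160
Yes, 18.98.98.173 is in 18.98.98.160/28


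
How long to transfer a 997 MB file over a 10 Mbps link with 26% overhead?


Effective throughput = 10 * (1 - 26/100) = 7.4 Mbps
File size in Mb = 997 * 8 = 7976 Mb
Time = 7976 / 7.4
Time = 1077.8378 seconds


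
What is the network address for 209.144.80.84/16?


IP:   11010001.10010000.01010000.01010100
Mask: 11111111.11111111.00000000.00000000
AND operation:
Net:  11010001.10010000.00000000.00000000
Network: 209.144.0.0/16


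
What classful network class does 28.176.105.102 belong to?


First octet: 28
Binary: 00011100
0xxxxxxx -> Class A (1-126)
Class A, default mask 255.0.0.0 (/8)


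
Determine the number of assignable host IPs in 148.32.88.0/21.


Host bits = 32 - 21 = 11
Total addresses = 2^11 = 2048
Usable = total - 2 (network and broadcast)
Usable hosts: 2046


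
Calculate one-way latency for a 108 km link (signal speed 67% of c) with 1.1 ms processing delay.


Speed = 0.67 * 3e5 km/s = 201000 km/s
Propagation delay = 108 / 201000 = 0.0005 s = 0.5373 ms
Processing delay = 1.1 ms
Total one-way latency = 1.6373 ms


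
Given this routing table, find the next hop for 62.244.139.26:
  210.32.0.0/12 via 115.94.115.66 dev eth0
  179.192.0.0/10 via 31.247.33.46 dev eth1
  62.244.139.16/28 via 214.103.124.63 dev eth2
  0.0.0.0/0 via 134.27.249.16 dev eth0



Longest prefix match for 62.244.139.26:
  /12 210.32.0.0: no
  /10 179.192.0.0: no
  /28 62.244.139.16: MATCH
  /0 0.0.0.0: MATCH
Selected: next-hop 214.103.124.63 via eth2 (matched /28)


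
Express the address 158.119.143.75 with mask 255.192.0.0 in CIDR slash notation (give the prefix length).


Binary: 11111111.11000000.00000000.00000000
Count leading 1s
Prefix: /10


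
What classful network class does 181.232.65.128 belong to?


First octet: 181
Binary: 10110101
10xxxxxx -> Class B (128-191)
Class B, default mask 255.255.0.0 (/16)


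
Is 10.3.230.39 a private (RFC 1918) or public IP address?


RFC 1918 private ranges:
  10.0.0.0/8 (10.0.0.0 - 10.255.255.255)
  172.16.0.0/12 (172.16.0.0 - 172.31.255.255)
  192.168.0.0/16 (192.168.0.0 - 192.168.255.255)
Private (in 10.0.0.0/8)


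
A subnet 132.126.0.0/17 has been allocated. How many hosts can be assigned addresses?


Host bits = 32 - 17 = 15
Total addresses = 2^15 = 32768
Usable = total - 2 (network and broadcast)
Usable hosts: 32766


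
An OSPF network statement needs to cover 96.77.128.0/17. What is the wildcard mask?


Subnet mask: 255.255.128.0
Wildcard = 255.255.255.255 - subnet mask
255 - 255 = 0
255 - 255 = 0
255 - 128 = 127
255 - 0 = 255
Wildcard: 0.0.127.255


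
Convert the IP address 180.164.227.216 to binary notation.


180 = 10110100
164 = 10100100
227 = 11100011
216 = 11011000
Binary: 10110100.10100100.11100011.11011000


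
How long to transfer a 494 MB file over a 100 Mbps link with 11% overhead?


Effective throughput = 100 * (1 - 11/100) = 89 Mbps
File size in Mb = 494 * 8 = 3952 Mb
Time = 3952 / 89
Time = 44.4045 seconds


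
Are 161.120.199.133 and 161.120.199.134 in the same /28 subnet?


Mask: 255.255.255.240
161.120.199.133 AND mask = 161.120.199.128
161.120.199.134 AND mask = 161.120.199.128
Yes, same subnet (161.120.199.128)


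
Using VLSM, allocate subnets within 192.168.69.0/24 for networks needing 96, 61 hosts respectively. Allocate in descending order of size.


96 hosts -> /25 (126 usable): 192.168.69.0/25
61 hosts -> /26 (62 usable): 192.168.69.128/26
Allocation: 192.168.69.0/25 (96 hosts, 126 usable); 192.168.69.128/26 (61 hosts, 62 usable)


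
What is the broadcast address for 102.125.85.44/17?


Network: 102.125.0.0/17
Host bits = 15
Set all host bits to 1:
Broadcast: 102.125.127.255


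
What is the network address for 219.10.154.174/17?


IP:   11011011.00001010.10011010.10101110
Mask: 11111111.11111111.10000000.00000000
AND operation:
Net:  11011011.00001010.10000000.00000000
Network: 219.10.128.0/17


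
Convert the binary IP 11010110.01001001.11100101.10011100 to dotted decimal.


11010110 = 214
01001001 = 73
11100101 = 229
10011100 = 156
IP: 214.73.229.156


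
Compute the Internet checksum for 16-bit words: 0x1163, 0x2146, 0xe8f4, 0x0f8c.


Sum all words (with carry folding):
+ 0x1163 = 0x1163
+ 0x2146 = 0x32a9
+ 0xe8f4 = 0x1b9e
+ 0x0f8c = 0x2b2a
One's complement: ~0x2b2a
Checksum = 0xd4d5


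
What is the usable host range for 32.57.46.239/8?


Network: 32.0.0.0
Broadcast: 32.255.255.255
First usable = network + 1
Last usable = broadcast - 1
Range: 32.0.0.1 to 32.255.255.254


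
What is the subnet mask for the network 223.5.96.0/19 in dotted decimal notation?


/19 means 19 network bits, 13 host bits
Binary: 11111111111111111110000000000000
Mask: 255.255.224.0


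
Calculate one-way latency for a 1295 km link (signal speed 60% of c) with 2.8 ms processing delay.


Speed = 0.6 * 3e5 km/s = 180000 km/s
Propagation delay = 1295 / 180000 = 0.0072 s = 7.1944 ms
Processing delay = 2.8 ms
Total one-way latency = 9.9944 ms


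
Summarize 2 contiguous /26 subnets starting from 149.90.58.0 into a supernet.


Original prefix: /26
Number of subnets: 2 = 2^1
New prefix = 26 - 1 = 25
Supernet: 149.90.58.0/25


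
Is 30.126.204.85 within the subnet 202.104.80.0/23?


Subnet network: 202.104.80.0
Test IP AND mask: 30.126.204.0
No, 30.126.204.85 is not in 202.104.80.0/23


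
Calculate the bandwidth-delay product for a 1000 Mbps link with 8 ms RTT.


BDP = bandwidth * RTT
= 1000 Mbps * 8 ms
= 1000 * 1e6 * 8 / 1000 bits
= 8000000 bits
= 1000000 bytes
= 976.5625 KB
BDP = 8000000 bits (1000000 bytes)


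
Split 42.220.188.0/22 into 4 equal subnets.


New prefix = 22 + 2 = 24
Each subnet has 256 addresses
  42.220.188.0/24
  42.220.189.0/24
  42.220.190.0/24
  42.220.191.0/24
Subnets: 42.220.188.0/24, 42.220.189.0/24, 42.220.190.0/24, 42.220.191.0/24


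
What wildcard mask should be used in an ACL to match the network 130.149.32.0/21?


Subnet mask: 255.255.248.0
Wildcard = 255.255.255.255 - subnet mask
255 - 255 = 0
255 - 255 = 0
255 - 248 = 7
255 - 0 = 255
Wildcard: 0.0.7.255


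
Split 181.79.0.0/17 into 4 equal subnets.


New prefix = 17 + 2 = 19
Each subnet has 8192 addresses
  181.79.0.0/19
  181.79.32.0/19
  181.79.64.0/19
  181.79.96.0/19
Subnets: 181.79.0.0/19, 181.79.32.0/19, 181.79.64.0/19, 181.79.96.0/19


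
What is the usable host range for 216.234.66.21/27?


Network: 216.234.66.0
Broadcast: 216.234.66.31
First usable = network + 1
Last usable = broadcast - 1
Range: 216.234.66.1 to 216.234.66.30


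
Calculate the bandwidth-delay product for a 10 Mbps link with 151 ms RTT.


BDP = bandwidth * RTT
= 10 Mbps * 151 ms
= 10 * 1e6 * 151 / 1000 bits
= 1510000 bits
= 188750 bytes
= 184.3262 KB
BDP = 1510000 bits (188750 bytes)


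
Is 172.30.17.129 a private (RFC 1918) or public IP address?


RFC 1918 private ranges:
  10.0.0.0/8 (10.0.0.0 - 10.255.255.255)
  172.16.0.0/12 (172.16.0.0 - 172.31.255.255)
  192.168.0.0/16 (192.168.0.0 - 192.168.255.255)
Private (in 172.16.0.0/12)


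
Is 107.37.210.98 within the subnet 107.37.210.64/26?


Subnet network: 107.37.210.64
Test IP AND mask: 107.37.210.64
Yes, 107.37.210.98 is in 107.37.210.64/26


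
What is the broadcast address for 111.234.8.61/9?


Network: 111.128.0.0/9
Host bits = 23
Set all host bits to 1:
Broadcast: 111.255.255.255


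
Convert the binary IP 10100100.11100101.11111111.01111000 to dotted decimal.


10100100 = 164
11100101 = 229
11111111 = 255
01111000 = 120
IP: 164.229.255.120


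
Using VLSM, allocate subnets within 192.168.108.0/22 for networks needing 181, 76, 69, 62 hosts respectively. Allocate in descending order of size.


181 hosts -> /24 (254 usable): 192.168.108.0/24
76 hosts -> /25 (126 usable): 192.168.109.0/25
69 hosts -> /25 (126 usable): 192.168.109.128/25
62 hosts -> /26 (62 usable): 192.168.110.0/26
Allocation: 192.168.108.0/24 (181 hosts, 254 usable); 192.168.109.0/25 (76 hosts, 126 usable); 192.168.109.128/25 (69 hosts, 126 usable); 192.168.110.0/26 (62 hosts, 62 usable)


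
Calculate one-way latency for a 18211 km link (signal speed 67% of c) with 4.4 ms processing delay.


Speed = 0.67 * 3e5 km/s = 201000 km/s
Propagation delay = 18211 / 201000 = 0.0906 s = 90.602 ms
Processing delay = 4.4 ms
Total one-way latency = 95.002 ms


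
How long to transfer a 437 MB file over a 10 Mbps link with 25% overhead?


Effective throughput = 10 * (1 - 25/100) = 7.5 Mbps
File size in Mb = 437 * 8 = 3496 Mb
Time = 3496 / 7.5
Time = 466.1333 seconds


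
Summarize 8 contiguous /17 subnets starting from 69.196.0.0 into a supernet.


Original prefix: /17
Number of subnets: 8 = 2^3
New prefix = 17 - 3 = 14
Supernet: 69.196.0.0/14


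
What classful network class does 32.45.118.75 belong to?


First octet: 32
Binary: 00100000
0xxxxxxx -> Class A (1-126)
Class A, default mask 255.0.0.0 (/8)


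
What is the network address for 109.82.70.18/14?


IP:   01101101.01010010.01000110.00010010
Mask: 11111111.11111100.00000000.00000000
AND operation:
Net:  01101101.01010000.00000000.00000000
Network: 109.80.0.0/14


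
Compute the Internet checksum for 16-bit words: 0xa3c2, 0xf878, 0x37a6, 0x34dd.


Sum all words (with carry folding):
+ 0xa3c2 = 0xa3c2
+ 0xf878 = 0x9c3b
+ 0x37a6 = 0xd3e1
+ 0x34dd = 0x08bf
One's complement: ~0x08bf
Checksum = 0xf740


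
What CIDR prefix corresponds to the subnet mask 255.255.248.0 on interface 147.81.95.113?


Binary: 11111111.11111111.11111000.00000000
Count leading 1s
Prefix: /21


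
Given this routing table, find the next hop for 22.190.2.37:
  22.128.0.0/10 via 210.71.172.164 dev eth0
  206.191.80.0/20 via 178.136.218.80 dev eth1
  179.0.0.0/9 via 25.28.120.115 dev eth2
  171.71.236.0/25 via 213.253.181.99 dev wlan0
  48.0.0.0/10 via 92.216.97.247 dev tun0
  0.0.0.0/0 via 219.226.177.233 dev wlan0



Longest prefix match for 22.190.2.37:
  /10 22.128.0.0: MATCH
  /20 206.191.80.0: no
  /9 179.0.0.0: no
  /25 171.71.236.0: no
  /10 48.0.0.0: no
  /0 0.0.0.0: MATCH
Selected: next-hop 210.71.172.164 via eth0 (matched /10)


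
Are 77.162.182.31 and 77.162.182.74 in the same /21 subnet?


Mask: 255.255.248.0
77.162.182.31 AND mask = 77.162.176.0
77.162.182.74 AND mask = 77.162.176.0
Yes, same subnet (77.162.176.0)


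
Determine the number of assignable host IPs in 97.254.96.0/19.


Host bits = 32 - 19 = 13
Total addresses = 2^13 = 8192
Usable = total - 2 (network and broadcast)
Usable hosts: 8190


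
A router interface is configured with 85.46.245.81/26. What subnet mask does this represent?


/26 means 26 network bits, 6 host bits
Binary: 11111111111111111111111111000000
Mask: 255.255.255.192


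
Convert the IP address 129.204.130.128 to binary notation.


129 = 10000001
204 = 11001100
130 = 10000010
128 = 10000000
Binary: 10000001.11001100.10000010.10000000


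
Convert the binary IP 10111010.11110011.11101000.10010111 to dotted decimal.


10111010 = 186
11110011 = 243
11101000 = 232
10010111 = 151
IP: 186.243.232.151
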